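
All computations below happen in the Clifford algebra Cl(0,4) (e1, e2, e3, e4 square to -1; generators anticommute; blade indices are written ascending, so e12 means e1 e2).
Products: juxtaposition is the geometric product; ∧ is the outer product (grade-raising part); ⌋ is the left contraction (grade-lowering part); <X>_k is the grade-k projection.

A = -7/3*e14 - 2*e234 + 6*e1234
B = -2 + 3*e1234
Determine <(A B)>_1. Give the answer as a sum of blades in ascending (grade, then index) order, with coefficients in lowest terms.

step 1: 18 + 6*e1 + 14/3*e14 + 7*e23 + 4*e234 - 12*e1234
step 2: 6*e1
Answer: 6*e1


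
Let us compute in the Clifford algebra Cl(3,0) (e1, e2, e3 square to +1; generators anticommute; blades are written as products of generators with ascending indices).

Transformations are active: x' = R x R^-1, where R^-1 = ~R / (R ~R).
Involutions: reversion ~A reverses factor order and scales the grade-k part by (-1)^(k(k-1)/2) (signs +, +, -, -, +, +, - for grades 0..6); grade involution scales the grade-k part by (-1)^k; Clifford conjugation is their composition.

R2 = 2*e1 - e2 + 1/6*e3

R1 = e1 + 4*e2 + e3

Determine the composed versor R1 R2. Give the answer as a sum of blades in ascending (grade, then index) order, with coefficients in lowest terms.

Distribute over the terms of R1 (each basis-blade product reordered to ascending indices, repeated generators contracted through their squares):
(e1) R2 = 2 - e1 e2 + 1/6*e1 e3
(4*e2) R2 = -4 - 8*e1 e2 + 2/3*e2 e3
(e3) R2 = 1/6 - 2*e1 e3 + e2 e3
Summing the partial products and collecting blades:
Answer: -11/6 - 9*e1 e2 - 11/6*e1 e3 + 5/3*e2 e3


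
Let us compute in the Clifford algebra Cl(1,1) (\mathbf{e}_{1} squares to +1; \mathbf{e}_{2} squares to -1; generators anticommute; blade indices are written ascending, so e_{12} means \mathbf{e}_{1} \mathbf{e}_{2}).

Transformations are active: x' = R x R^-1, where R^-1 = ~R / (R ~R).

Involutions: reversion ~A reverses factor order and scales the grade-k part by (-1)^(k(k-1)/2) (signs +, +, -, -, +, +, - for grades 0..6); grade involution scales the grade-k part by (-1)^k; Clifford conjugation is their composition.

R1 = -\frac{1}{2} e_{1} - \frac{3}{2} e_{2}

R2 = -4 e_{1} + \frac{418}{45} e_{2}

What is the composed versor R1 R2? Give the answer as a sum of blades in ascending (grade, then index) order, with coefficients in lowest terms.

Distribute over the terms of R1 (each basis-blade product reordered to ascending indices, repeated generators contracted through their squares):
(-\frac{1}{2} e_{1}) R2 = 2 - \frac{209}{45} e_{12}
(-\frac{3}{2} e_{2}) R2 = \frac{209}{15} - 6 e_{12}
Summing the partial products and collecting blades:
Answer: \frac{239}{15} - \frac{479}{45} e_{12}


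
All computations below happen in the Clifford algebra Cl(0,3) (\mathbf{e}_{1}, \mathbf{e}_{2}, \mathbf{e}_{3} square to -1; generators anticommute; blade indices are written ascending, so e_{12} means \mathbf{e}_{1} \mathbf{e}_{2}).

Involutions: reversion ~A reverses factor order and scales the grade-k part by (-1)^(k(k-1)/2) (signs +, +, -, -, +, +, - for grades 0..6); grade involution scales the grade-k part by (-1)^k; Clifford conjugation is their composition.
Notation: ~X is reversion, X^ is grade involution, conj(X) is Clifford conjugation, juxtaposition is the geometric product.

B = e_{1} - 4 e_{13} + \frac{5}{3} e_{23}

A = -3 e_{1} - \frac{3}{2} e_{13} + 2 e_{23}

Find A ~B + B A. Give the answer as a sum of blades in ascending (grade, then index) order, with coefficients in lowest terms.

first term: \frac{37}{3} + \frac{21}{2} e_{3} - \frac{11}{2} e_{12} + 7 e_{123}
second term: -\frac{19}{3} + \frac{27}{2} e_{3} - \frac{11}{2} e_{12} - 3 e_{123}
Answer: 6 + 24 e_{3} - 11 e_{12} + 4 e_{123}


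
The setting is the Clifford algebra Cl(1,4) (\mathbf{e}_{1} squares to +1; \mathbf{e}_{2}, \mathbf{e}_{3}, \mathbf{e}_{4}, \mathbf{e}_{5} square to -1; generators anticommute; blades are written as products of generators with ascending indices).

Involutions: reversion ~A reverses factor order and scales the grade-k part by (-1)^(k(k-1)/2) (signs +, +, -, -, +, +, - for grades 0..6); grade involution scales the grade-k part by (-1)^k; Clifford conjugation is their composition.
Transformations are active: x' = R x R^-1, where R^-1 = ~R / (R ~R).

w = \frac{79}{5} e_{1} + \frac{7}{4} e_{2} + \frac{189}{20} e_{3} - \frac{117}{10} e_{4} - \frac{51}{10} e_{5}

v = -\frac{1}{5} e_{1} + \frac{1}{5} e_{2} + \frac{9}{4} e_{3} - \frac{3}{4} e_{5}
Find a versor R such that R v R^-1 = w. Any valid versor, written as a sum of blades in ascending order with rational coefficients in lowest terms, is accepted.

The midline construction: v and w both square to -\frac{45}{8}, so reflecting in their sum \frac{78}{5} e_{1} + \frac{39}{20} e_{2} + \frac{117}{10} e_{3} - \frac{117}{10} e_{4} - \frac{117}{20} e_{5} exchanges them.
Answer: \frac{78}{5} e_{1} + \frac{39}{20} e_{2} + \frac{117}{10} e_{3} - \frac{117}{10} e_{4} - \frac{117}{20} e_{5}


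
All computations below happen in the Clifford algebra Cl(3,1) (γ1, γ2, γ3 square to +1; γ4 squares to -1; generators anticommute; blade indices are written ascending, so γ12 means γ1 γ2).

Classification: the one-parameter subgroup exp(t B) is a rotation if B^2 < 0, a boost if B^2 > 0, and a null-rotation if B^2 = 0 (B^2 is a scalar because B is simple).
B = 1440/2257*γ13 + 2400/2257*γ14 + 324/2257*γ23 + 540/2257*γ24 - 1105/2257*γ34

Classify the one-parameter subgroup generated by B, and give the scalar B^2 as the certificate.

B^2 term by term: the squares give (1440/2257)^2*(γ13)^2 + (2400/2257)^2*(γ14)^2 + (324/2257)^2*(γ23)^2 + (540/2257)^2*(γ24)^2 + (-1105/2257)^2*(γ34)^2 = 2073600/5094049*(-1) + 5760000/5094049*(+1) + 104976/5094049*(-1) + 291600/5094049*(+1) + 1221025/5094049*(+1) = 1 (each basis 2-blade squares to minus the product of its generators' squares); cross terms between blades sharing an index anticommute and cancel; the commuting (index-disjoint) pairs give grade-4 terms 2*c*c'*(blade product), which cancel blade by blade — γ1234: -1555200/5094049 + 1555200/5094049 = 0 — confirming B is simple. So B^2 = 1.
Answer: boost, certificate B^2 = 1. The class reads off the invariant scalar 1 directly.


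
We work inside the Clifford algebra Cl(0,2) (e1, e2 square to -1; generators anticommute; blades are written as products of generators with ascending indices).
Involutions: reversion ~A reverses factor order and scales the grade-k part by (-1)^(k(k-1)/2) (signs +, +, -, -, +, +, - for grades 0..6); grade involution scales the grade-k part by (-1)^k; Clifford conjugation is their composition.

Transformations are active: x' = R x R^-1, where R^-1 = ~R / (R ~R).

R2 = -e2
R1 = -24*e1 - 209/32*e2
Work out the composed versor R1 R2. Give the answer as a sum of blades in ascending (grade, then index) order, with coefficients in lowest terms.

Distribute over the terms of R2 (each basis-blade product reordered to ascending indices, repeated generators contracted through their squares):
R1 (-e2) = -209/32 + 24*e1 e2
Answer: -209/32 + 24*e1 e2


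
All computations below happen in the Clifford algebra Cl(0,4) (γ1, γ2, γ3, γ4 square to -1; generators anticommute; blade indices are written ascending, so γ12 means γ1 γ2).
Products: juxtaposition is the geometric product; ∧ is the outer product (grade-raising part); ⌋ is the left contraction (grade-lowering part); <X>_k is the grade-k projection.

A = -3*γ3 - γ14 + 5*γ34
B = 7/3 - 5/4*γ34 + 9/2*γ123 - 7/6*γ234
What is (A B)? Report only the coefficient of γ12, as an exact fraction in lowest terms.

step 1: 25/4 + 35/6*γ2 - 7*γ3 - 15/4*γ4 + 27/2*γ12 + 5/4*γ13 - 7/3*γ14 + 7/2*γ24 + 35/3*γ34 - 7/6*γ123 + 45/2*γ124 - 9/2*γ234
Answer: 27/2


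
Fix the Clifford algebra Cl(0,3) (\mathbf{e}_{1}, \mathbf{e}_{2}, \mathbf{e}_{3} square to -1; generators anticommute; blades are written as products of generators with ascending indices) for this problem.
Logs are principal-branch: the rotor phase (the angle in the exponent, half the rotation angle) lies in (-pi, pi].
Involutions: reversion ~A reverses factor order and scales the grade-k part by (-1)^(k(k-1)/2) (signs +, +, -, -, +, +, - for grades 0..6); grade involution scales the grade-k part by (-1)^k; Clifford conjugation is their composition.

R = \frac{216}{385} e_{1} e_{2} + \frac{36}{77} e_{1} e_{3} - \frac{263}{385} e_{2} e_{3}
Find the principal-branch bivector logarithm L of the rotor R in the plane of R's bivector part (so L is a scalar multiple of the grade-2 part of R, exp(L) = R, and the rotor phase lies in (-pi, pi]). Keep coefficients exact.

The scalar part of R is 0, so the principal-branch rotor phase is pinned; divide the bivector part by its sine to get the unit plane — L is the phase times that plane.
Concretely: cos(phase) = 0 gives phase = ±\frac{\pi}{2}, and since phase/sin(phase) is even the sign is immaterial: L = (phase/sin(phase)) * <R>_2 = (\frac{\pi}{2}) * <R>_2.
Answer: \frac{108 \pi}{385} e_{1} e_{2} + \frac{18 \pi}{77} e_{1} e_{3} - \frac{263 \pi}{770} e_{2} e_{3}


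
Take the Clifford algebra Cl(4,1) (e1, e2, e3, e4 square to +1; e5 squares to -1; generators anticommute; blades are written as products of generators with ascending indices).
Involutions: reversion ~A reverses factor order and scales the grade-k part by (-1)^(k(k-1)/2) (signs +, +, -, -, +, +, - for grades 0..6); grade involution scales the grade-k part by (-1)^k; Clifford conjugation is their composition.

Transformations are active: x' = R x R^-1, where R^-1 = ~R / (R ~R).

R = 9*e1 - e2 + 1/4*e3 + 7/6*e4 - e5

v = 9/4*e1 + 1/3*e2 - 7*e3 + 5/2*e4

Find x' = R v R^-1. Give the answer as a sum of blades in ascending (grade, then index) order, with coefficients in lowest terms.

~R = 9*e1 - e2 + 1/4*e3 + 7/6*e4 - e5, and R ~R = 11869/144, so R^-1 = ~R / (11869/144).
R v = 253/12 + 21/4*e1 e2 - 1017/16*e1 e3 + 159/8*e1 e4 + 9/4*e1 e5 + 83/12*e2 e3 - 26/9*e2 e4 + 1/3*e2 e5 + 211/24*e3 e4 - 7*e3 e5 + 5/2*e4 e5
Answer: 10161/4316*e1 - 2735/3237*e2 + 7691/1079*e3 - 4107/2158*e4 - 552/1079*e5


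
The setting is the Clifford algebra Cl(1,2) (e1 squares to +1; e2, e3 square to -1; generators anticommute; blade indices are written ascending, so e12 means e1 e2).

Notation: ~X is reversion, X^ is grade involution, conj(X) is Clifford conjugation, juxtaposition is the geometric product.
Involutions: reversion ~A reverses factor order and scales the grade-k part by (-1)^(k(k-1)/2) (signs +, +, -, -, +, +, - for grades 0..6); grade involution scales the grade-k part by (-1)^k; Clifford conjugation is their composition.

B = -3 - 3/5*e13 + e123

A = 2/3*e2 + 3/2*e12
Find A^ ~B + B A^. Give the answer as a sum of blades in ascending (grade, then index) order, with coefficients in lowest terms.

first term: 2*e2 - 3/2*e3 - 9/2*e12 + 2/3*e13 - 9/10*e23 + 2/5*e123
second term: 2*e2 + 3/2*e3 - 9/2*e12 - 2/3*e13 - 9/10*e23 - 2/5*e123
Answer: 4*e2 - 9*e12 - 9/5*e23


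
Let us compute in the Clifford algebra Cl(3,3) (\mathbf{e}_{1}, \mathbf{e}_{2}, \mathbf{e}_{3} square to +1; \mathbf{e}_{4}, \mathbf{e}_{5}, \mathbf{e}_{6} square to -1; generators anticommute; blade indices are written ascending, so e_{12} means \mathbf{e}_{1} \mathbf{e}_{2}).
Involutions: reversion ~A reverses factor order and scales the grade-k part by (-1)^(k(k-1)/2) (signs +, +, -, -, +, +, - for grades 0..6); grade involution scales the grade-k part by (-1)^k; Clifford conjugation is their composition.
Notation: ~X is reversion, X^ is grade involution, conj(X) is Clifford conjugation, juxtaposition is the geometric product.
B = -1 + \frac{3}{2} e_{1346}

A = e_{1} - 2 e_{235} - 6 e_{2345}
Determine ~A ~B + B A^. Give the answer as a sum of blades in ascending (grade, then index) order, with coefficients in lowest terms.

first term: -e_{1} - 2 e_{235} + \frac{3}{2} e_{346} - 9 e_{1256} + 6 e_{2345} - 3 e_{12456}
second term: e_{1} - 2 e_{235} + \frac{3}{2} e_{346} - 9 e_{1256} + 6 e_{2345} + 3 e_{12456}
Answer: -4 e_{235} + 3 e_{346} - 18 e_{1256} + 12 e_{2345}


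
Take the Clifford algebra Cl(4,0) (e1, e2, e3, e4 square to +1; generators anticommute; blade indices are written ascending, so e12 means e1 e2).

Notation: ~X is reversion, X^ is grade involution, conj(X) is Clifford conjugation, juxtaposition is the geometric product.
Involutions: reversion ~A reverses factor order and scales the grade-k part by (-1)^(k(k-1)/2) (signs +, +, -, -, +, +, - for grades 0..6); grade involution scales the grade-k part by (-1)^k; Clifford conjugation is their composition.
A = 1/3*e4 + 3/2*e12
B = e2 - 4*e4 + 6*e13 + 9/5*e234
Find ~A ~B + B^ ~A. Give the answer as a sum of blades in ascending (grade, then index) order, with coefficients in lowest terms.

first term: -4/3 - 3/2*e1 - 48/5*e23 - 1/3*e24 + 6*e124 + 7/10*e134
second term: 4/3 - 3/2*e1 - 48/5*e23 - 1/3*e24 - 6*e124 - 7/10*e134
Answer: -3*e1 - 96/5*e23 - 2/3*e24


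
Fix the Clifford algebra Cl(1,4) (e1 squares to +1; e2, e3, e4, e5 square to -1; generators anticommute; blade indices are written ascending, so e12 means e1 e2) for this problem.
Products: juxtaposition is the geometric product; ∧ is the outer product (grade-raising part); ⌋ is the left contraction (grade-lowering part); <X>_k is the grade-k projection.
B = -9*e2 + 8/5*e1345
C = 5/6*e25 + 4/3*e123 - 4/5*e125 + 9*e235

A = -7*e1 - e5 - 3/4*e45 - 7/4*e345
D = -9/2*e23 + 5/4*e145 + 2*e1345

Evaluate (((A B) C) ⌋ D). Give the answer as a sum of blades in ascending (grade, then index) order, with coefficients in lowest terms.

step 1: 14/5*e1 + 63*e12 + 6/5*e13 - 9*e25 - 8/5*e134 + 27/4*e245 - 56/5*e345 - 63/4*e2345
step 2: 15/2 - 36/5*e1 - 8/5*e2 + 3*e3 - 1089/8*e4 - 252/5*e5 + 27/5*e14 - 105/2*e15 + 56/15*e23 + 296/3*e24 - 56/25*e25 + 591/8*e34 + 197/15*e125 - 63/5*e134 - 555*e135 + 21*e145 - 28/3*e234 - 24/25*e235 - 224/25*e1234 + 121/5*e1235 + 8/15*e1245 + 9*e1345 + 32/25*e2345 - 4/3*e12345
step 3: -549/20 - 27/2*e2 - 246/5*e3 - 8355/8*e4 + 639/20*e5 + 63*e14 - 10173/32*e15 - 135/4*e23 - 105*e34 - 54/5*e35 - 9*e45 - 504/5*e134 + 1089/4*e135 + 123/8*e145 - 72/5*e345 + 15*e1345
Answer: -549/20 - 27/2*e2 - 246/5*e3 - 8355/8*e4 + 639/20*e5 + 63*e14 - 10173/32*e15 - 135/4*e23 - 105*e34 - 54/5*e35 - 9*e45 - 504/5*e134 + 1089/4*e135 + 123/8*e145 - 72/5*e345 + 15*e1345


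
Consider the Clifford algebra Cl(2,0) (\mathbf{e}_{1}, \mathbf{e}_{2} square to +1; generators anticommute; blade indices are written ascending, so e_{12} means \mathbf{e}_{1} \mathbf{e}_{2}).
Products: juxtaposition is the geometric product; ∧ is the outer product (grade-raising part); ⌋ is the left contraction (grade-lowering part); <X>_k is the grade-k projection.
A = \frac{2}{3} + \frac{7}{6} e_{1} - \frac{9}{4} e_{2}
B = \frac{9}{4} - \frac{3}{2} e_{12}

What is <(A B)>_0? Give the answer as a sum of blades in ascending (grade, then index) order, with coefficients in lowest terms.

step 1: \frac{3}{2} - \frac{3}{4} e_{1} - \frac{109}{16} e_{2} - e_{12}
step 2: \frac{3}{2}
Answer: \frac{3}{2}


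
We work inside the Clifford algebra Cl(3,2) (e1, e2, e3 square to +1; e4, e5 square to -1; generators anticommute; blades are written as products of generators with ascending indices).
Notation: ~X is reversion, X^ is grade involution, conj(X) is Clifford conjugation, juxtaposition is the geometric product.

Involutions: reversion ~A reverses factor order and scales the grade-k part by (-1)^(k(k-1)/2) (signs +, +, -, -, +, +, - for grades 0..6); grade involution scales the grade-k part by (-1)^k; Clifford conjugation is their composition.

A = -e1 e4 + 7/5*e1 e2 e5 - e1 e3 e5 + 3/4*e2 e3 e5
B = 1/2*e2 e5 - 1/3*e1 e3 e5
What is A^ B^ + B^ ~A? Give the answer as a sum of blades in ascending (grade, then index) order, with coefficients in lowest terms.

first term: 1/3 - 7/10*e1 + 3/8*e3 + 1/4*e1 e2 - 7/15*e2 e3 - 1/2*e1 e2 e3 - 1/3*e3 e4 e5 + 1/2*e1 e2 e4 e5
second term: 1/3 - 7/10*e1 + 3/8*e3 - 1/4*e1 e2 + 7/15*e2 e3 + 1/2*e1 e2 e3 - 1/3*e3 e4 e5 - 1/2*e1 e2 e4 e5
Answer: 2/3 - 7/5*e1 + 3/4*e3 - 2/3*e3 e4 e5


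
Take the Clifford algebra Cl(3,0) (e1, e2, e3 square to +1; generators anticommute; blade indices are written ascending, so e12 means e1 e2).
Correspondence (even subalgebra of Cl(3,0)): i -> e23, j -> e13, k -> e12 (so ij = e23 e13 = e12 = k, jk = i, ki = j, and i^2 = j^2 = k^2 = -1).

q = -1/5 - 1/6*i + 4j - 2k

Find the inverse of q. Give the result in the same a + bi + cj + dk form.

In blades: q = -1/5 - 2*e12 + 4*e13 - 1/6*e23.
With qbar = -1/5 + 2*e12 - 4*e13 + 1/6*e23 (scalar fixed, mapped units negated), q qbar = 18061/900 (the sum of squared coefficients), so q^-1 = qbar / (18061/900) = -180/18061 + 1800/18061*e12 - 3600/18061*e13 + 150/18061*e23; translating back:
Answer: -180/18061 + 150/18061*i - 3600/18061*j + 1800/18061*k


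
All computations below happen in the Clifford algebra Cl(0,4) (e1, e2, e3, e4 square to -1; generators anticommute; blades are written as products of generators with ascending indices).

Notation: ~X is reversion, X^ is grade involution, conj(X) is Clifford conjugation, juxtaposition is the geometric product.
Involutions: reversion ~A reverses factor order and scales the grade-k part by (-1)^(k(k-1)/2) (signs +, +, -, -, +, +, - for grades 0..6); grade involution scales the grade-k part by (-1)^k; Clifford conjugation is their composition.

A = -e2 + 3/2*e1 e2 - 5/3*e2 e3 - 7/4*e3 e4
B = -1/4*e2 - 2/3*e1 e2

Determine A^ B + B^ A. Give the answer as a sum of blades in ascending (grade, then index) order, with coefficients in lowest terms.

first term: 5/4 - 7/24*e1 + 5/12*e3 + 10/9*e1 e3 + 7/16*e2 e3 e4 + 7/6*e1 e2 e3 e4
second term: 5/4 - 7/24*e1 + 5/12*e3 - 10/9*e1 e3 - 7/16*e2 e3 e4 + 7/6*e1 e2 e3 e4
Answer: 5/2 - 7/12*e1 + 5/6*e3 + 7/3*e1 e2 e3 e4


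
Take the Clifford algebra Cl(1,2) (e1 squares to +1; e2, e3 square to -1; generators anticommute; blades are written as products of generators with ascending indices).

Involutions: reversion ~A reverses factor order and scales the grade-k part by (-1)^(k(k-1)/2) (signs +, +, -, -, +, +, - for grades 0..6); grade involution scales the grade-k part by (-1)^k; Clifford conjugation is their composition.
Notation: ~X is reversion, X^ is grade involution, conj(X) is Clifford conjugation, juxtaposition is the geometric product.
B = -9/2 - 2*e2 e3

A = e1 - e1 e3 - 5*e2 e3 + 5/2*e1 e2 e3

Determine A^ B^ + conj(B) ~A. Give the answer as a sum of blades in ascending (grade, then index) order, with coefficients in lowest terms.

first term: -10 - 1/2*e1 + 2*e1 e2 + 9/2*e1 e3 + 45/2*e2 e3 + 53/4*e1 e2 e3
second term: -10 + 1/2*e1 - 2*e1 e2 - 9/2*e1 e3 - 45/2*e2 e3 + 53/4*e1 e2 e3
Answer: -20 + 53/2*e1 e2 e3


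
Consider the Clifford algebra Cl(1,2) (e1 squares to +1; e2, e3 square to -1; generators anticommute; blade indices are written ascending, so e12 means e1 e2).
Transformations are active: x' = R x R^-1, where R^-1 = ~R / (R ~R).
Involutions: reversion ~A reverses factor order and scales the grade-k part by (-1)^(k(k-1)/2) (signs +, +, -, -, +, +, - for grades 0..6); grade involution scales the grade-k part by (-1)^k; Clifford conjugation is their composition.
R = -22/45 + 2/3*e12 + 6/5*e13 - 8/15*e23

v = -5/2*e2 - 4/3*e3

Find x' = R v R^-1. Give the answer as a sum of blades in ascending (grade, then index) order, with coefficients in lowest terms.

~R = -22/45 - 2/3*e12 - 6/5*e13 + 8/15*e23, and R ~R = -2756/2025, so R^-1 = ~R / (-2756/2025).
R v = 49/15*e1 + 23/45*e2 + 268/135*e3 + 19/9*e123
Answer: 2757/689*e1 - 1179/1378*e2 + 9979/2067*e3


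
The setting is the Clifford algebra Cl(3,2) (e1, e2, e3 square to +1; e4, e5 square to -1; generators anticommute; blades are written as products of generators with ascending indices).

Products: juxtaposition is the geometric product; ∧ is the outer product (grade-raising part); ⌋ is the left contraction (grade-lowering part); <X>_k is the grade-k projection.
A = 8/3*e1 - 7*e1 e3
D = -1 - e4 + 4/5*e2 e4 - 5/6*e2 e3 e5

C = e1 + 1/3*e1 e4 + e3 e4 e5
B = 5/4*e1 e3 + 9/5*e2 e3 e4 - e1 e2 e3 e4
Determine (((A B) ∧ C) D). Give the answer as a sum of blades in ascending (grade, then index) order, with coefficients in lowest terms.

step 1: 35/4 + 10/3*e3 + 7*e2 e4 + 63/5*e1 e2 e4 - 8/3*e2 e3 e4 + 24/5*e1 e2 e3 e4
step 2: 35/4*e1 - 10/3*e1 e3 + 35/12*e1 e4 + 7*e1 e2 e4 - 10/9*e1 e3 e4 + 35/4*e3 e4 e5 + 8/3*e1 e2 e3 e4
step 3: -7/30*e1 + 28/3*e1 e2 + 4/45*e1 e3 - 35/3*e1 e4 - 175/24*e2 e4 - 35/4*e3 e5 + 32/9*e1 e2 e3 - 25/9*e1 e2 e5 + 40/9*e1 e3 e4 + 20/9*e1 e4 e5 - 7*e2 e3 e5 - 35/4*e3 e4 e5 - 175/24*e1 e2 e3 e5 - 25/27*e1 e2 e4 e5 - 35/6*e1 e3 e4 e5 - 175/72*e1 e2 e3 e4 e5
Answer: -7/30*e1 + 28/3*e1 e2 + 4/45*e1 e3 - 35/3*e1 e4 - 175/24*e2 e4 - 35/4*e3 e5 + 32/9*e1 e2 e3 - 25/9*e1 e2 e5 + 40/9*e1 e3 e4 + 20/9*e1 e4 e5 - 7*e2 e3 e5 - 35/4*e3 e4 e5 - 175/24*e1 e2 e3 e5 - 25/27*e1 e2 e4 e5 - 35/6*e1 e3 e4 e5 - 175/72*e1 e2 e3 e4 e5


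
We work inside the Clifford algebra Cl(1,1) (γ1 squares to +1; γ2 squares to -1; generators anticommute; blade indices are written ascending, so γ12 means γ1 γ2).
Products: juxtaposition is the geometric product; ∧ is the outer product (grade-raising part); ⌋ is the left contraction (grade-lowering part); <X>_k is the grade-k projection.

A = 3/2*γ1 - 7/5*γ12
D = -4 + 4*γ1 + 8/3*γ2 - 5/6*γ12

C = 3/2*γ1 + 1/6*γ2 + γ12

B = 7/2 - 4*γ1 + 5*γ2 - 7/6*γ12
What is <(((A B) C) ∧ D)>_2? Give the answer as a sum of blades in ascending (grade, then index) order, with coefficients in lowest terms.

step 1: -131/30 + 49/4*γ1 - 147/20*γ2 + 13/5*γ12
step 2: 111/5 - 43/3*γ1 + 343/45*γ2 + 87/10*γ12
step 3: -444/5 + 2192/15*γ1 + 1292/45*γ2 - 10981/90*γ12
step 4: -10981/90*γ12
Answer: -10981/90*γ12


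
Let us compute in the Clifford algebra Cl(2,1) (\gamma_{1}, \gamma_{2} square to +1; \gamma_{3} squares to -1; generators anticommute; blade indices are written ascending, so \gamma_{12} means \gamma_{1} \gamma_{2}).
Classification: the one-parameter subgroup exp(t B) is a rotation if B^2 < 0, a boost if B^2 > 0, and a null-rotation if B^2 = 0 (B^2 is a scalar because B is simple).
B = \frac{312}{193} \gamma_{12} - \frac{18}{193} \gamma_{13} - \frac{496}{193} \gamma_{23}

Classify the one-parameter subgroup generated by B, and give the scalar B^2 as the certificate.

B^2 term by term: the squares give (\frac{312}{193})^2*(\gamma_{12})^2 + (-\frac{18}{193})^2*(\gamma_{13})^2 + (-\frac{496}{193})^2*(\gamma_{23})^2 = \frac{97344}{37249}*(-1) + \frac{324}{37249}*(+1) + \frac{246016}{37249}*(+1) = 4 (each basis 2-blade squares to minus the product of its generators' squares); cross terms between blades sharing an index anticommute and cancel. So B^2 = 4.
Answer: boost, certificate B^2 = 4. The scalar 4 is the complete invariant here: its sign names the subgroup type.


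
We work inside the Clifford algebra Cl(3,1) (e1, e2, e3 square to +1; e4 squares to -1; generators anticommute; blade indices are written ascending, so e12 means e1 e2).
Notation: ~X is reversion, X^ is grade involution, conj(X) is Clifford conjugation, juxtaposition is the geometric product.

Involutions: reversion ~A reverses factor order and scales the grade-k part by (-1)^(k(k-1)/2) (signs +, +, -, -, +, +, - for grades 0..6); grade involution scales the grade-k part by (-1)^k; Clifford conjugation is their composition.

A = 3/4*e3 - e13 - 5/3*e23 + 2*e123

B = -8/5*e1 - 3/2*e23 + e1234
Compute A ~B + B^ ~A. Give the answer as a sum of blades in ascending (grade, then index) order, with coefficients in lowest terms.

first term: 5/2 - 3*e1 - 9/8*e2 - 8/5*e3 - 2*e4 + 3/2*e12 + 6/5*e13 + 5/3*e14 - 16/5*e23 - e24 + 8/3*e123 + 3/4*e124
second term: 5/2 - 3*e1 - 9/8*e2 + 8/5*e3 - 2*e4 - 3/2*e12 + 6/5*e13 - 5/3*e14 - 16/5*e23 + e24 + 8/3*e123 - 3/4*e124
Answer: 5 - 6*e1 - 9/4*e2 - 4*e4 + 12/5*e13 - 32/5*e23 + 16/3*e123


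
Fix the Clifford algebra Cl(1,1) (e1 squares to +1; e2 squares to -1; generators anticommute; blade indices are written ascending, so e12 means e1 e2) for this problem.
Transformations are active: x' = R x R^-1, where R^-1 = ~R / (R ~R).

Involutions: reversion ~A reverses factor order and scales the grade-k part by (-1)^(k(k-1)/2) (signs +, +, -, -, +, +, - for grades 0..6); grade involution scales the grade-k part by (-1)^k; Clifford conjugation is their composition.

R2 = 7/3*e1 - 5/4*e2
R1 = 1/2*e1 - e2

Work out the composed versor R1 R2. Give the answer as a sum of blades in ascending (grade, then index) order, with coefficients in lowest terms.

Distribute over the terms of R1 (each basis-blade product reordered to ascending indices, repeated generators contracted through their squares):
(1/2*e1) R2 = 7/6 - 5/8*e12
(-e2) R2 = -5/4 + 7/3*e12
Summing the partial products and collecting blades:
Answer: -1/12 + 41/24*e12


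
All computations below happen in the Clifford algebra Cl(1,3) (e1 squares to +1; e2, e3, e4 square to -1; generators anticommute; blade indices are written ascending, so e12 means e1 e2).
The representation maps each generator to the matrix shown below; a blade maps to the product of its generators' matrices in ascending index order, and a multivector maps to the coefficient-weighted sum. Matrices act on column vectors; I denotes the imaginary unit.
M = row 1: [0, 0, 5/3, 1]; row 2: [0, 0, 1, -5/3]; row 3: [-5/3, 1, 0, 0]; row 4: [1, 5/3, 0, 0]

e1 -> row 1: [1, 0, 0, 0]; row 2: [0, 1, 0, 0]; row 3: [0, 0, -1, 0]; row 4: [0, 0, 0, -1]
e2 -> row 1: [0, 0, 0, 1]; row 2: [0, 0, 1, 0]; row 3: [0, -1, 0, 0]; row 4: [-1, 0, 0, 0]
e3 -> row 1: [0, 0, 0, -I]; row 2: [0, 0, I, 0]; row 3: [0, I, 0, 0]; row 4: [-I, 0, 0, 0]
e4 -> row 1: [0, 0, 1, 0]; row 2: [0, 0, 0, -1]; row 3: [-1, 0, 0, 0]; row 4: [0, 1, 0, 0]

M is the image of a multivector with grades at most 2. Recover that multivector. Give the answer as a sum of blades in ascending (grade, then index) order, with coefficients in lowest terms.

Method: the blade images are trace-orthogonal — tr(rho(e_A) rho(e_B)^-1) = 4 if A = B and 0 otherwise — and rho(e_A)^-1 = (e_A)^2 * rho(e_A) with (e_A)^2 = +1 or -1, so the coefficient of e_A in the preimage is (e_A)^2 * tr(M rho(e_A))/4.
Nonzero projections over blades of grade <= 2: e4: (e4)^2 = -1, tr(M rho(e4)) = -20/3, coefficient 5/3; e12: (e12)^2 = +1, tr(M rho(e12)) = 4, coefficient 1. Every other blade of grade <= 2 projects to 0.
Answer: 5/3*e4 + e12


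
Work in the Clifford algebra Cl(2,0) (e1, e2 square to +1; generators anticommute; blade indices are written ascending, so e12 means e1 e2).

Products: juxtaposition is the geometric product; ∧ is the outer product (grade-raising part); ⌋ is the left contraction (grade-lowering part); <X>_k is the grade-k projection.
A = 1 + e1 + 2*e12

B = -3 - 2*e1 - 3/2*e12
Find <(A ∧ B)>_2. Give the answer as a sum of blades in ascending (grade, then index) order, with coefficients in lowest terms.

step 1: -3 - 5*e1 - 15/2*e12
step 2: -15/2*e12
Answer: -15/2*e12


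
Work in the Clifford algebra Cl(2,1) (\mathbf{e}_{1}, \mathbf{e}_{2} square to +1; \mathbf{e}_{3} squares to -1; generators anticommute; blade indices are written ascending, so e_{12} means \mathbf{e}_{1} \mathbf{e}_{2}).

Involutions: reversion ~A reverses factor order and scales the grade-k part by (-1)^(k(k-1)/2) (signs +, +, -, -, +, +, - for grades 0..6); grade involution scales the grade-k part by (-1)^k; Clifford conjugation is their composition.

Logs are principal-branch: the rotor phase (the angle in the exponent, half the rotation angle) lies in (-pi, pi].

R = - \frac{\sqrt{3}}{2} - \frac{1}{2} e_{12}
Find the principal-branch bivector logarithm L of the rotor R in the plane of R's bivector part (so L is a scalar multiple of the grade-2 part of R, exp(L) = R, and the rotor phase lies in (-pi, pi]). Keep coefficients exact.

The scalar part of R is - \frac{\sqrt{3}}{2}, and that scalar determines the rotor phase on the principal branch; recovering the unit plane as bivector-part over sine of the phase gives L = phase * plane.
Concretely: cos(phase) = - \frac{\sqrt{3}}{2} gives phase = ±\frac{5 \pi}{6}, and since phase/sin(phase) is even the sign is immaterial: L = (phase/sin(phase)) * <R>_2 = (\frac{5 \pi}{3}) * <R>_2.
Answer: - \frac{5 \pi}{6} e_{12}


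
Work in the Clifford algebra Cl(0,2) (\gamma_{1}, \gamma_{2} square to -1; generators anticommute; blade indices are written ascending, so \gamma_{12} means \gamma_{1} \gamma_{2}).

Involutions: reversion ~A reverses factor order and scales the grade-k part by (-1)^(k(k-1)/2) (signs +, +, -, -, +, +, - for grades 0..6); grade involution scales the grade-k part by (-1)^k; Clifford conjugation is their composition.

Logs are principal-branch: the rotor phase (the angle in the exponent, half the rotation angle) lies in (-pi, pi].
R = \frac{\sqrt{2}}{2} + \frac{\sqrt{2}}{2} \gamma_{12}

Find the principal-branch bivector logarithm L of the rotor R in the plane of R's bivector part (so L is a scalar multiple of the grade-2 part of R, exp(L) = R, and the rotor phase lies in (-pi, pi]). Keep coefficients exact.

The scalar part of R is \frac{\sqrt{2}}{2}, so the principal-branch rotor phase is pinned; divide the bivector part by its sine to get the unit plane — L is the phase times that plane.
Concretely: cos(phase) = \frac{\sqrt{2}}{2} gives phase = ±\frac{\pi}{4}, and since phase/sin(phase) is even the sign is immaterial: L = (phase/sin(phase)) * <R>_2 = (\frac{\sqrt{2} \pi}{4}) * <R>_2.
Answer: \frac{\pi}{4} \gamma_{12}


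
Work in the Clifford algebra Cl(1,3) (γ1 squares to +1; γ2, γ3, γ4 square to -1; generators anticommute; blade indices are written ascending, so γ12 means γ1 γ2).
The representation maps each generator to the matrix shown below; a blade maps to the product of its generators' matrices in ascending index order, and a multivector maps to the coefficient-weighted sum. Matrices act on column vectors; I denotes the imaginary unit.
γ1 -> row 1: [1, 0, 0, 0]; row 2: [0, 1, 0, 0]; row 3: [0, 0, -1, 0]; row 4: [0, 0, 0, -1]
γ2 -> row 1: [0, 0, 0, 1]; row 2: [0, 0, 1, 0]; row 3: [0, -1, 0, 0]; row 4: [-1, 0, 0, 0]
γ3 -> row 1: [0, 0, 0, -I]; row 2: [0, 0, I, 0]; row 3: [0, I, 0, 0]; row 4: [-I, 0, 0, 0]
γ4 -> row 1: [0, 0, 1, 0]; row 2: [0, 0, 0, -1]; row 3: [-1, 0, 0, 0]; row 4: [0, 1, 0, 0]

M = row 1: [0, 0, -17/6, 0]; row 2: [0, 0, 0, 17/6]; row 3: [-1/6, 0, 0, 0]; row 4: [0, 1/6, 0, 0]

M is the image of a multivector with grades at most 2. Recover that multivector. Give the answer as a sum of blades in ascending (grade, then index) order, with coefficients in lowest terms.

Method: the blade images are trace-orthogonal — tr(rho(e_A) rho(e_B)^-1) = 4 if A = B and 0 otherwise — and rho(e_A)^-1 = (e_A)^2 * rho(e_A) with (e_A)^2 = +1 or -1, so the coefficient of e_A in the preimage is (e_A)^2 * tr(M rho(e_A))/4.
Nonzero projections over blades of grade <= 2: γ4: (γ4)^2 = -1, tr(M rho(γ4)) = 16/3, coefficient -4/3; γ14: (γ14)^2 = +1, tr(M rho(γ14)) = -6, coefficient -3/2. Every other blade of grade <= 2 projects to 0.
Answer: -4/3*γ4 - 3/2*γ14


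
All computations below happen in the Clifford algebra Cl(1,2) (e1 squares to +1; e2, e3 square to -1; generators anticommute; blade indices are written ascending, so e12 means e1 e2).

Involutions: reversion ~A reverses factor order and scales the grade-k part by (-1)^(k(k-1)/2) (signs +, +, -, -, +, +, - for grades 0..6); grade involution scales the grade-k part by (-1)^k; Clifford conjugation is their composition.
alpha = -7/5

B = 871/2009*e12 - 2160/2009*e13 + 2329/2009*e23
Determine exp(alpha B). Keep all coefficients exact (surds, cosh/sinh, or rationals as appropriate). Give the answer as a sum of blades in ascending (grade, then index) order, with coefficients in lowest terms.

B^2 term by term: the squares give (871/2009)^2*(e12)^2 + (-2160/2009)^2*(e13)^2 + (2329/2009)^2*(e23)^2 = 758641/4036081*(+1) + 4665600/4036081*(+1) + 5424241/4036081*(-1) = 0 (each basis 2-blade squares to minus the product of its generators' squares); cross terms between blades sharing an index anticommute and cancel. So B^2 = 0.
B^2 = 0, and the exponential is exactly linear here: exp(alpha B) = 1 + alpha B (parabolic case).
Answer: 1 - 871/1435*e12 + 432/287*e13 - 2329/1435*e23


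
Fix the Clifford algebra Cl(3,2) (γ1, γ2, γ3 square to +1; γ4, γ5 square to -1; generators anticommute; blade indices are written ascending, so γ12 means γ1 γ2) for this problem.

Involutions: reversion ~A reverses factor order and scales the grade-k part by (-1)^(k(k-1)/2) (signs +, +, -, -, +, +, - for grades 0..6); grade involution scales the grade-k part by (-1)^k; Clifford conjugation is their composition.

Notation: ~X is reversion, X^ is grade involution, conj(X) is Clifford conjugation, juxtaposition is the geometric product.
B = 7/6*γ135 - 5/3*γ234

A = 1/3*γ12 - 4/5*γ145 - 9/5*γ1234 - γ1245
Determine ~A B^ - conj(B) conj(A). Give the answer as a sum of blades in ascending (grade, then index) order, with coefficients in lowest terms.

first term: -3*γ1 + 14/15*γ34 - 5/9*γ134 - 5/3*γ135 + 7/6*γ234 - 7/18*γ235 + 21/10*γ245 + 4/3*γ1235
second term: -3*γ1 - 14/15*γ34 - 5/9*γ134 + 5/3*γ135 - 7/6*γ234 - 7/18*γ235 - 21/10*γ245 + 4/3*γ1235
Answer: 28/15*γ34 - 10/3*γ135 + 7/3*γ234 + 21/5*γ245


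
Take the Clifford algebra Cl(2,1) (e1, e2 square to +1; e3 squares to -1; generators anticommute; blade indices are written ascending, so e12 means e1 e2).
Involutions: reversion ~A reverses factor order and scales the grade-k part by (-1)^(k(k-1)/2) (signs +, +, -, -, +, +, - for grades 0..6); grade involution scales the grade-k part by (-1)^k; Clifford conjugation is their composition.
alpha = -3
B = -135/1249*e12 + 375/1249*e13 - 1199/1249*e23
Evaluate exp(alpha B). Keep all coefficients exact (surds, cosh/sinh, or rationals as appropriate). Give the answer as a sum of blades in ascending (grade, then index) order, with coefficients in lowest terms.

B^2 term by term: the squares give (-135/1249)^2*(e12)^2 + (375/1249)^2*(e13)^2 + (-1199/1249)^2*(e23)^2 = 18225/1560001*(-1) + 140625/1560001*(+1) + 1437601/1560001*(+1) = 1 (each basis 2-blade squares to minus the product of its generators' squares); cross terms between blades sharing an index anticommute and cancel. So B^2 = 1.
B^2 = 1 — the positive square puts this in the hyperbolic regime; l = 1, alpha*l = -3, so exp(alpha B) = cosh(-3) + (sinh(-3)/1)*B = cosh(3) + (-sinh(3))*B.
Answer: cosh(3) + 135*sinh(3)/1249*e12 - 375*sinh(3)/1249*e13 + 1199*sinh(3)/1249*e23


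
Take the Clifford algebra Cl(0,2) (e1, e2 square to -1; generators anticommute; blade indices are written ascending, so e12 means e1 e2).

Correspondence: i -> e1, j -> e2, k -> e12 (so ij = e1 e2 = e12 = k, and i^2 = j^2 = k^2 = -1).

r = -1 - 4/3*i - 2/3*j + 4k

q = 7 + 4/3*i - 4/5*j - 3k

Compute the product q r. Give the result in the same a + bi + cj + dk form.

In blades: q = 7 + 4/3*e1 - 4/5*e2 - 3*e12, r = -1 - 4/3*e1 - 2/3*e2 + 4*e12.
Distribute q over r term by term (generator squares from the signature, products reordered to ascending indices): (7)*r = -7 - 28/3*e1 - 14/3*e2 + 28*e12; (4/3*e1)*r = 16/9 - 4/3*e1 - 16/3*e2 - 8/9*e12; (-4/5*e2)*r = -8/15 - 16/5*e1 + 4/5*e2 - 16/15*e12; (-3*e12)*r = 12 - 2*e1 + 4*e2 + 3*e12.
Sum: 281/45 - 238/15*e1 - 26/5*e2 + 1307/45*e12; translating back through the correspondence:
Answer: 281/45 - 238/15*i - 26/5*j + 1307/45*k


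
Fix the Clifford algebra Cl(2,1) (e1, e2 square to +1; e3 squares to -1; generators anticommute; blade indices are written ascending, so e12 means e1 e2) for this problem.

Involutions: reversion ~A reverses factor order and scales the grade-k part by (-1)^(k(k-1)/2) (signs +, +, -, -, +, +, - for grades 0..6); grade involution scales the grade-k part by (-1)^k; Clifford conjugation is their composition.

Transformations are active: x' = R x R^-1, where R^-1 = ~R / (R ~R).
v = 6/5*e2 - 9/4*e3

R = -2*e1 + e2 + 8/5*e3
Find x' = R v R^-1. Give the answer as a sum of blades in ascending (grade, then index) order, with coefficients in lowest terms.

~R = -2*e1 + e2 + 8/5*e3, and R ~R = 61/25, so R^-1 = ~R / (61/25).
R v = 24/5 - 12/5*e12 + 9/2*e13 - 417/100*e23
Answer: -480/61*e1 + 834/305*e2 + 2085/244*e3


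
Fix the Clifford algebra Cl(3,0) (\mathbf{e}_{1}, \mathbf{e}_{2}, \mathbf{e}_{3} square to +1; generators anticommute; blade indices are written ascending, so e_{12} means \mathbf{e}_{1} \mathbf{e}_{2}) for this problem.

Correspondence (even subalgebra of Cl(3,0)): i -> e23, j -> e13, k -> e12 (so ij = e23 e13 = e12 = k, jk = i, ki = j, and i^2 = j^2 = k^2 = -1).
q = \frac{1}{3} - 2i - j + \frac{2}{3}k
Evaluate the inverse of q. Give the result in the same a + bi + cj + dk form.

In blades: q = \frac{1}{3} + \frac{2}{3} e_{12} - e_{13} - 2 e_{23}.
With qbar = \frac{1}{3} - \frac{2}{3} e_{12} + e_{13} + 2 e_{23} (scalar fixed, mapped units negated), q qbar = \frac{50}{9} (the sum of squared coefficients), so q^-1 = qbar / (\frac{50}{9}) = \frac{3}{50} - \frac{3}{25} e_{12} + \frac{9}{50} e_{13} + \frac{9}{25} e_{23}; translating back:
Answer: \frac{3}{50} + \frac{9}{25}i + \frac{9}{50}j - \frac{3}{25}k


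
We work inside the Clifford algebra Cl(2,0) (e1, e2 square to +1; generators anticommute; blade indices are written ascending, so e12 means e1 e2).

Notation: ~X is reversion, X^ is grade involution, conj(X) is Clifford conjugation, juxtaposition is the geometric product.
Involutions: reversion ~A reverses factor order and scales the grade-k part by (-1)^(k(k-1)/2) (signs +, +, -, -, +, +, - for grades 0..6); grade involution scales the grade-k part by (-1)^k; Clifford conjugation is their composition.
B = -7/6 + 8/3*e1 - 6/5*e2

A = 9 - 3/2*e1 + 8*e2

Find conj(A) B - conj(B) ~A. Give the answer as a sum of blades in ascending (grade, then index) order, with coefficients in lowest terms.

first term: 31/10 + 89/4*e1 - 22/15*e2 + 293/15*e12
second term: 31/10 - 89/4*e1 + 22/15*e2 - 293/15*e12
Answer: 89/2*e1 - 44/15*e2 + 586/15*e12


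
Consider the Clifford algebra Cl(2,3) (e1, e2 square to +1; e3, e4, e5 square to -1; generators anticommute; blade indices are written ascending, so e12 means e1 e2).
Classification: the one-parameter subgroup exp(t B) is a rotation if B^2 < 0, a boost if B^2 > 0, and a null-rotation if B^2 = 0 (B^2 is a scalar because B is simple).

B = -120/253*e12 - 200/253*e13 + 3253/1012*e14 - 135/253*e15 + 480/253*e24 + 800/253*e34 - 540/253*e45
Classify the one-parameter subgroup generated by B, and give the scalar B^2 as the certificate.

B^2 term by term: the squares give (-120/253)^2*(e12)^2 + (-200/253)^2*(e13)^2 + (3253/1012)^2*(e14)^2 + (-135/253)^2*(e15)^2 + (480/253)^2*(e24)^2 + (800/253)^2*(e34)^2 + (-540/253)^2*(e45)^2 = 14400/64009*(-1) + 40000/64009*(+1) + 10582009/1024144*(+1) + 18225/64009*(+1) + 230400/64009*(+1) + 640000/64009*(-1) + 291600/64009*(-1) = 1/16 (each basis 2-blade squares to minus the product of its generators' squares); cross terms between blades sharing an index anticommute and cancel; the commuting (index-disjoint) pairs give grade-4 terms 2*c*c'*(blade product), which cancel blade by blade — e1234: -192000/64009 + 192000/64009 = 0; e1245: 129600/64009 - 129600/64009 = 0; e1345: 216000/64009 - 216000/64009 = 0 — confirming B is simple. So B^2 = 1/16.
Answer: boost, certificate B^2 = 1/16. The scalar 1/16 is the complete invariant here: its sign names the subgroup type.


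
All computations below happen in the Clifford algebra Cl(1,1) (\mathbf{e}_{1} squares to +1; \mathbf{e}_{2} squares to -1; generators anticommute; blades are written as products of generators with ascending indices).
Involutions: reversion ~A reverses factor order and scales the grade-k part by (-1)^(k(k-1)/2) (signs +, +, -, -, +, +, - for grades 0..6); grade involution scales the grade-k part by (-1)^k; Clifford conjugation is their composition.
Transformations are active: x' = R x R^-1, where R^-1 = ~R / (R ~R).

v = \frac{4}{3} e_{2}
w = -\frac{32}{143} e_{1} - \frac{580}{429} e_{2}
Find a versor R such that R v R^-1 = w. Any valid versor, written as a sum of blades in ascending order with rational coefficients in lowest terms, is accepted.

Take R = v + w = -\frac{32}{143} e_{1} - \frac{8}{429} e_{2}. Because q(v) = q(w) = -\frac{16}{9}, conjugation by R sends v exactly to w.
Answer: -\frac{32}{143} e_{1} - \frac{8}{429} e_{2}
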